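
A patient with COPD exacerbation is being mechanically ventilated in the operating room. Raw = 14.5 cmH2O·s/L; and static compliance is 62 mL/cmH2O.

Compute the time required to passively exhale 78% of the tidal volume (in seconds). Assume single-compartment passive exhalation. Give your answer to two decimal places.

1.36

τ = R × C = 14.5 × 62 mL/cmH2O = 14.5 × 0.062 L/cmH2O = 0.899 s.
Exhaled fraction f = 1 − e^(−t/τ) → t = −τ·ln(1 − f) = −0.899·ln(0.22) = 1.361 s.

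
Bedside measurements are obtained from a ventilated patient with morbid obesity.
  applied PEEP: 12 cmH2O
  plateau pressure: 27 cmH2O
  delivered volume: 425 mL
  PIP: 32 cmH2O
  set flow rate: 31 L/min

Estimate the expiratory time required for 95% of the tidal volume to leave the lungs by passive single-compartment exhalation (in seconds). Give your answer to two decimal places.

Flow: 31 L/min ÷ 60 = 0.5167 L/s.
R = (PIP − Pplat)/V̇ = (32 − 27) / 0.5167 = 5.0/0.5167 = 9.677 cmH2O·s/L.
C = Vt/(Pplat − PEEP) = 425.0 / (27 − 12) = 425.0/15.0 = 28.333 mL/cmH2O.
τ = R × C = 9.677 × 0.02833 L/cmH2O = 0.2741 s.
t = −τ·ln(1 − 0.95) = −0.2741·ln(0.05) = 0.8211 s.

0.82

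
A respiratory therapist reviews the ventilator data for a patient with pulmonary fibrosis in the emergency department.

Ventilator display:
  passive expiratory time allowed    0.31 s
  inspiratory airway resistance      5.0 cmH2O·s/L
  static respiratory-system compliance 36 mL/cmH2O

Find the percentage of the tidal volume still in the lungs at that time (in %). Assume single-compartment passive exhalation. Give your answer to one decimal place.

τ = R × C = 5.0 × 36 mL/cmH2O = 5.0 × 0.036 L/cmH2O = 0.18 s.
Passive exhalation: V(t)/V₀ = e^(−t/τ) = e^(−0.31/0.18) = 0.1787.
Fraction remaining = 0.1787 → 17.87%.

17.9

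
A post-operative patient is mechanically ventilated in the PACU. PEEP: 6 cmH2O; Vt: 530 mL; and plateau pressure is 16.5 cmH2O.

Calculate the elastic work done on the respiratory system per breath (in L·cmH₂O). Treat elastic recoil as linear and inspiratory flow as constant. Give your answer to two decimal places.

2.78

Elastic work ≈ ½ × (Pplat − PEEP) × Vt = 0.5 × (16.5 − 6) × 0.530 L = 0.5 × 10.5 × 0.530 = 2.783 L·cmH2O.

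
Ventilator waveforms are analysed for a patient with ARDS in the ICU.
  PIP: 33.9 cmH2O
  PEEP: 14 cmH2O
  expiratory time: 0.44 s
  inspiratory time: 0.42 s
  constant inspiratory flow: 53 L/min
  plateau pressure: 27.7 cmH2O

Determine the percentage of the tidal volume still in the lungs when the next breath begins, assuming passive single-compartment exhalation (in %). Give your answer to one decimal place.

9.9

Flow: 53 L/min ÷ 60 = 0.8833 L/s.
Vt = flow × Ti = 0.8833 L/s × 0.42 s × 1000 mL/L = 370.99 mL.
R = (PIP − Pplat)/V̇ = (33.9 − 27.7) / 0.8833 = 6.2/0.8833 = 7.019 cmH2O·s/L.
C = Vt/(Pplat − PEEP) = 370.99 / (27.7 − 14) = 370.99/13.7 = 27.08 mL/cmH2O.
τ = R × C = 7.019 × 0.02708 L/cmH2O = 0.1901 s.
Fraction remaining at end-expiration = e^(−Te/τ) = e^(−0.44/0.1901) = 0.09881 → 9.881%.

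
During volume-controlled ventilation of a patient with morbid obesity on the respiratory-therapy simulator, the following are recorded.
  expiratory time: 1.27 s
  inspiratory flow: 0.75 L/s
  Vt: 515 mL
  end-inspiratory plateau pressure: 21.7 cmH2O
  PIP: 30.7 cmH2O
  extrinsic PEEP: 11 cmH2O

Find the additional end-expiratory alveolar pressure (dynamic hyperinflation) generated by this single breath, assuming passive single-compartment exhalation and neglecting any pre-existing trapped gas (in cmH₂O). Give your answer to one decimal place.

R = (PIP − Pplat)/V̇ = (30.7 − 21.7) / 0.75 = 9.0/0.75 = 12.0 cmH2O·s/L.
C = Vt/(Pplat − PEEP) = 515.0 / (21.7 − 11) = 515.0/10.7 = 48.131 mL/cmH2O.
τ = R × C = 12.0 × 0.04813 L/cmH2O = 0.5776 s.
Fraction remaining = e^(−Te/τ) = e^(−1.27/0.5776) = 0.1109; trapped volume = 515.0 × 0.1109 = 57.114 mL.
Additional alveolar pressure from trapping ≈ V_trapped / C = 57.114 / 48.131 = 1.187 cmH2O.

1.2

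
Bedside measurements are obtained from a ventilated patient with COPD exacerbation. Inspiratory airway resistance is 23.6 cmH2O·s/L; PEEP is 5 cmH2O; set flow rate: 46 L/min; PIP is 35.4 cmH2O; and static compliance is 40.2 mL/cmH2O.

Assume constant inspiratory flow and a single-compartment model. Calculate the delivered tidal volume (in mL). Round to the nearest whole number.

495

Flow: 46 L/min ÷ 60 = 0.7667 L/s.
Equation of motion (constant flow): PIP = Vt/C + R·V̇ + PEEP.
Vt/C = PIP − R·V̇ − PEEP = 35.4 − 18.094 − 5 = 12.306 cmH2O.
Vt = C × 12.306 = 40.2 × 12.306 = 494.7 mL.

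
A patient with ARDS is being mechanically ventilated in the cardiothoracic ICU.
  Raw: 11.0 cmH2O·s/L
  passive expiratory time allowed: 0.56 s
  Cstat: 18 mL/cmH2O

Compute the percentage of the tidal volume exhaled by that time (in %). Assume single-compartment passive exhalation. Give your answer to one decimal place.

τ = R × C = 11.0 × 18 mL/cmH2O = 11.0 × 0.018 L/cmH2O = 0.198 s.
Passive exhalation: V(t)/V₀ = e^(−t/τ) = e^(−0.56/0.198) = 0.05911.
Fraction exhaled = 1 − 0.05911 = 0.9409 → 94.09%.

94.1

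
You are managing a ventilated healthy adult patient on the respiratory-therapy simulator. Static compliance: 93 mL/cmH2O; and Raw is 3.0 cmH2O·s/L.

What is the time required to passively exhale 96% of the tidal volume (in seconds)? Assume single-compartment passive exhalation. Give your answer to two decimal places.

τ = R × C = 3.0 × 93 mL/cmH2O = 3.0 × 0.093 L/cmH2O = 0.279 s.
Exhaled fraction f = 1 − e^(−t/τ) → t = −τ·ln(1 − f) = −0.279·ln(0.04) = 0.8981 s.

0.90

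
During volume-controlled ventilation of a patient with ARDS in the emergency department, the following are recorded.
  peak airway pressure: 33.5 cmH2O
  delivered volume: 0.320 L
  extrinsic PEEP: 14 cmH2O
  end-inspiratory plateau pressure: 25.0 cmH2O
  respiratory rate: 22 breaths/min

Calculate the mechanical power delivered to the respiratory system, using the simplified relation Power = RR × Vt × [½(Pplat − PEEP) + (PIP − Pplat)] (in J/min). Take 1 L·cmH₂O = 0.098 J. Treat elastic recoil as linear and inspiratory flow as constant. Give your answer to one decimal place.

Per-breath work = Vt × [½(Pplat−PEEP) + (PIP−Pplat)] = 0.320 × [0.5×11.0 + 8.5] = 0.320 × 14.0 = 4.48 L·cmH2O.
Power = 22 × 4.48 = 98.56 L·cmH2O/min.
× 0.098 J/(L·cmH2O) → 9.659 J/min.

9.7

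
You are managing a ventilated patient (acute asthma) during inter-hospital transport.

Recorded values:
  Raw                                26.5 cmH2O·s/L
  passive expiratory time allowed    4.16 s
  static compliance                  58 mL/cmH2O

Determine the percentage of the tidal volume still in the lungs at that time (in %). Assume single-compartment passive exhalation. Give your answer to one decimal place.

τ = R × C = 26.5 × 58 mL/cmH2O = 26.5 × 0.058 L/cmH2O = 1.537 s.
Passive exhalation: V(t)/V₀ = e^(−t/τ) = e^(−4.16/1.537) = 0.06677.
Fraction remaining = 0.06677 → 6.677%.

6.7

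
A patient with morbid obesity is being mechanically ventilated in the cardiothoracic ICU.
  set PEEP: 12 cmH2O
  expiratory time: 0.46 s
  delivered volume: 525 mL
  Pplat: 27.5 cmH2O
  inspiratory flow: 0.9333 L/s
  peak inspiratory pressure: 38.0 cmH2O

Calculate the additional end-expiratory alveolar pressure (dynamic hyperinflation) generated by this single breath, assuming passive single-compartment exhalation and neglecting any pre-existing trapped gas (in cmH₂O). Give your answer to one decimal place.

R = (PIP − Pplat)/V̇ = (38.0 − 27.5) / 0.9333 = 10.5/0.9333 = 11.25 cmH2O·s/L.
C = Vt/(Pplat − PEEP) = 525.0 / (27.5 − 12) = 525.0/15.5 = 33.871 mL/cmH2O.
τ = R × C = 11.25 × 0.03387 L/cmH2O = 0.381 s.
Fraction remaining = e^(−Te/τ) = e^(−0.46/0.381) = 0.299; trapped volume = 525.0 × 0.299 = 156.98 mL.
Additional alveolar pressure from trapping ≈ V_trapped / C = 156.98 / 33.871 = 4.635 cmH2O.

4.6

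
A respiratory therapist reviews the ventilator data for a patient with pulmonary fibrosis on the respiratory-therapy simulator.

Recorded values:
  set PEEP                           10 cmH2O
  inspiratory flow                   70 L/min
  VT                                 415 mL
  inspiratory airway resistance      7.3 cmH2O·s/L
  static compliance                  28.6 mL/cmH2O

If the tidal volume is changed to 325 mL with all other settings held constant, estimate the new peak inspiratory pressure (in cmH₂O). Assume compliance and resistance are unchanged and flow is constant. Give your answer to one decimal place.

Flow: 70 L/min ÷ 60 = 1.1667 L/s.
PIP = Vt/C + R·V̇ + PEEP (constant-flow equation of motion).
Only the elastic term changes: ΔPIP = ΔVt / C = (325 − 415) / 28.6 = -3.147 cmH2O.
Original PIP = 415/28.6 + 7.3×1.1667 + 10 = 33.027 cmH2O; new PIP = 33.027 + (-3.147) = 29.88 cmH2O.

29.9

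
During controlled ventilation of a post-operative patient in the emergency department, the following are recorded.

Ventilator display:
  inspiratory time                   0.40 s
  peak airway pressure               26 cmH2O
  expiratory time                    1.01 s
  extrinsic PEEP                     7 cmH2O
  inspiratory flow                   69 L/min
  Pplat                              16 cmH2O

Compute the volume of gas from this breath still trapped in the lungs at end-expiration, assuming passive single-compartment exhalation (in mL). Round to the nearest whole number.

47

Flow: 69 L/min ÷ 60 = 1.15 L/s.
Vt = flow × Ti = 1.15 L/s × 0.40 s × 1000 mL/L = 460.0 mL.
R = (PIP − Pplat)/V̇ = (26 − 16) / 1.15 = 10.0/1.15 = 8.696 cmH2O·s/L.
C = Vt/(Pplat − PEEP) = 460.0 / (16 − 7) = 460.0/9.0 = 51.111 mL/cmH2O.
τ = R × C = 8.696 × 0.05111 L/cmH2O = 0.4445 s.
Fraction remaining = e^(−Te/τ) = e^(−1.01/0.4445) = 0.1031.
Trapped volume = 460.0 × 0.1031 = 47.426 mL.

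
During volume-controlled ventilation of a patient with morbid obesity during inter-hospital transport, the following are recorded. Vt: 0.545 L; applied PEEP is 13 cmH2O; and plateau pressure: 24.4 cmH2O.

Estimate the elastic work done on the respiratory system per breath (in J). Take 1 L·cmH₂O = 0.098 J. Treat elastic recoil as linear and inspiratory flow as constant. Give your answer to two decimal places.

Elastic work ≈ ½ × (Pplat − PEEP) × Vt = 0.5 × (24.4 − 13) × 0.545 L = 0.5 × 11.4 × 0.545 = 3.107 L·cmH2O.
× 0.098 J/(L·cmH2O) → 0.3045 J.

0.30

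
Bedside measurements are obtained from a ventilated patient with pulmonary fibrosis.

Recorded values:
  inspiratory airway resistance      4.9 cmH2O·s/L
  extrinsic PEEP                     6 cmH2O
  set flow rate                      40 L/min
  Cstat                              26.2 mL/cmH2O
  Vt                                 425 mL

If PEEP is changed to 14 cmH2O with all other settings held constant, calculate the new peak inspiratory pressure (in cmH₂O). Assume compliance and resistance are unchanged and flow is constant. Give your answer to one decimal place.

Flow: 40 L/min ÷ 60 = 0.6667 L/s.
PIP = Vt/C + R·V̇ + PEEP (constant-flow equation of motion).
Only the baseline term changes: ΔPIP = ΔPEEP = 14 − 6 = 8.0 cmH2O.
Original PIP = 425/26.2 + 4.9×0.6667 + 6 = 25.488 cmH2O; new PIP = 25.488 + (8.0) = 33.488 cmH2O.

33.5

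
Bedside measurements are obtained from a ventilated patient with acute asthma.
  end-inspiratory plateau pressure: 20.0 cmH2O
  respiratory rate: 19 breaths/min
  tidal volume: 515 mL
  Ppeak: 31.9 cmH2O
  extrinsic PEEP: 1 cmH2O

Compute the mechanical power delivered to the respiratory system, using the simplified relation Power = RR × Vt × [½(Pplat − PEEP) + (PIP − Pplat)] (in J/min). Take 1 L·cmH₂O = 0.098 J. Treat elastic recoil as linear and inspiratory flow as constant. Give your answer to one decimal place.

Per-breath work = Vt × [½(Pplat−PEEP) + (PIP−Pplat)] = 0.515 × [0.5×19.0 + 11.9] = 0.515 × 21.4 = 11.021 L·cmH2O.
Power = 19 × 11.021 = 209.4 L·cmH2O/min.
× 0.098 J/(L·cmH2O) → 20.521 J/min.

20.5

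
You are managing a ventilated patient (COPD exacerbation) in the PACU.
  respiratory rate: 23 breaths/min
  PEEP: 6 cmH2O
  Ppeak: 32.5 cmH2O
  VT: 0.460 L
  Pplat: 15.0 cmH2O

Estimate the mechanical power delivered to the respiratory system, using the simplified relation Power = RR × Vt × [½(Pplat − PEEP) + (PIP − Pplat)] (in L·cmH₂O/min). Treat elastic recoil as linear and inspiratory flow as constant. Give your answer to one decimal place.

232.8

Per-breath work = Vt × [½(Pplat−PEEP) + (PIP−Pplat)] = 0.460 × [0.5×9.0 + 17.5] = 0.460 × 22.0 = 10.12 L·cmH2O.
Power = 23 × 10.12 = 232.76 L·cmH2O/min.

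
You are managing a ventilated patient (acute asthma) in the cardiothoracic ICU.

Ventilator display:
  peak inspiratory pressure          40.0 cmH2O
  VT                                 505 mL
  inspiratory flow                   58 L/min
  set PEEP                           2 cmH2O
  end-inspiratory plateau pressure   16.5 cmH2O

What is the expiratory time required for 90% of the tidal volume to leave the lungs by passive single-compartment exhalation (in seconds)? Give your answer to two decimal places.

Flow: 58 L/min ÷ 60 = 0.9667 L/s.
R = (PIP − Pplat)/V̇ = (40.0 − 16.5) / 0.9667 = 23.5/0.9667 = 24.31 cmH2O·s/L.
C = Vt/(Pplat − PEEP) = 505.0 / (16.5 − 2) = 505.0/14.5 = 34.828 mL/cmH2O.
τ = R × C = 24.31 × 0.03483 L/cmH2O = 0.8467 s.
t = −τ·ln(1 − 0.90) = −0.8467·ln(0.1) = 1.95 s.

1.95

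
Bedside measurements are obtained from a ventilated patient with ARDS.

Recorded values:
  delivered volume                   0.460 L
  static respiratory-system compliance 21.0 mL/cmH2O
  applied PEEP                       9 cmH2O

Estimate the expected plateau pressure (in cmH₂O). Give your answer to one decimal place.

30.9

Pplat = PEEP + Vt / Cstat = 9 + 460 / 21.0 = 9 + 21.905 = 30.905 cmH2O.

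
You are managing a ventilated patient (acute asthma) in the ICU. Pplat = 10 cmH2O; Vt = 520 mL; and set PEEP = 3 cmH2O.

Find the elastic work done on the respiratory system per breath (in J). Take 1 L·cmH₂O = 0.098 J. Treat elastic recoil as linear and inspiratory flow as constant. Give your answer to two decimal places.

0.18

Elastic work ≈ ½ × (Pplat − PEEP) × Vt = 0.5 × (10 − 3) × 0.520 L = 0.5 × 7.0 × 0.520 = 1.82 L·cmH2O.
× 0.098 J/(L·cmH2O) → 0.1784 J.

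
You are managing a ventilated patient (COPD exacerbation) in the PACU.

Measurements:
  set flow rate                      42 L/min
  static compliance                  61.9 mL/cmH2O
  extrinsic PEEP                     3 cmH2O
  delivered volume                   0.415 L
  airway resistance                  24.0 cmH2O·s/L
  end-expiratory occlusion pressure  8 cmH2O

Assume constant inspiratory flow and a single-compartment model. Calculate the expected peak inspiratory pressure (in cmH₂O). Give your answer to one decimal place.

Flow: 42 L/min ÷ 60 = 0.7 L/s.
Total PEEP = 8 cmH2O (set 3 + intrinsic 5); this is the baseline alveolar pressure.
Equation of motion (constant flow): PIP = Vt/C + R·V̇ + PEEP.
PIP = 415/61.9 + 24.0×0.7 + 8 = 6.704 + 16.8 + 8 = 31.504 cmH2O.

31.5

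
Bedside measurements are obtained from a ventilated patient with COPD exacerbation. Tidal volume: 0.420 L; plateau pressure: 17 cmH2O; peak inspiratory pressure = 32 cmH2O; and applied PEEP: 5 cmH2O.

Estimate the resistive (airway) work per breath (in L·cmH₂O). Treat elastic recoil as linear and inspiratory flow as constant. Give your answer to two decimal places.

6.30

With constant inspiratory flow the resistive pressure is constant at PIP − Pplat = 32 − 17 = 15.0 cmH2O, so resistive work = 15.0 × 0.420 = 6.3 L·cmH2O.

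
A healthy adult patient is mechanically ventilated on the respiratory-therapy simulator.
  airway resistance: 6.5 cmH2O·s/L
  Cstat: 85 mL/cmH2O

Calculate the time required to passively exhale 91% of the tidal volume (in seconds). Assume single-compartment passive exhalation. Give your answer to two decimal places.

1.33

τ = R × C = 6.5 × 85 mL/cmH2O = 6.5 × 0.085 L/cmH2O = 0.5525 s.
Exhaled fraction f = 1 − e^(−t/τ) → t = −τ·ln(1 − f) = −0.5525·ln(0.09) = 1.33 s.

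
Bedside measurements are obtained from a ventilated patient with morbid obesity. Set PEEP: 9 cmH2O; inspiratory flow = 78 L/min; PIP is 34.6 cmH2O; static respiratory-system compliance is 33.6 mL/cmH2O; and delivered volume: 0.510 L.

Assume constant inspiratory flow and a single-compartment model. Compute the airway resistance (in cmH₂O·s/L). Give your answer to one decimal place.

Flow: 78 L/min ÷ 60 = 1.3 L/s.
Equation of motion (constant flow): PIP = Vt/C + R·V̇ + PEEP.
R·V̇ = PIP − Vt/C − PEEP = 34.6 − 510/33.6 − 9 = 34.6 − 15.179 − 9 = 10.421 cmH2O.
R = 10.421 / 1.3 = 8.016 cmH2O·s/L.

8.0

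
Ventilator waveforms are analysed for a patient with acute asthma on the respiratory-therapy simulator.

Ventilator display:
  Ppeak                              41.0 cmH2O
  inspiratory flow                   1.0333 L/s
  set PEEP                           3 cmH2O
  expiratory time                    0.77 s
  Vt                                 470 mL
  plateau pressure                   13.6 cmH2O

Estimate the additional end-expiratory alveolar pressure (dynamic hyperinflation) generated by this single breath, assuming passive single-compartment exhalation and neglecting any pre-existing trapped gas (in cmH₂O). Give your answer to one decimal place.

5.5

R = (PIP − Pplat)/V̇ = (41.0 − 13.6) / 1.0333 = 27.4/1.0333 = 26.517 cmH2O·s/L.
C = Vt/(Pplat − PEEP) = 470.0 / (13.6 − 3) = 470.0/10.6 = 44.34 mL/cmH2O.
τ = R × C = 26.517 × 0.04434 L/cmH2O = 1.176 s.
Fraction remaining = e^(−Te/τ) = e^(−0.77/1.176) = 0.5196; trapped volume = 470.0 × 0.5196 = 244.21 mL.
Additional alveolar pressure from trapping ≈ V_trapped / C = 244.21 / 44.34 = 5.508 cmH2O.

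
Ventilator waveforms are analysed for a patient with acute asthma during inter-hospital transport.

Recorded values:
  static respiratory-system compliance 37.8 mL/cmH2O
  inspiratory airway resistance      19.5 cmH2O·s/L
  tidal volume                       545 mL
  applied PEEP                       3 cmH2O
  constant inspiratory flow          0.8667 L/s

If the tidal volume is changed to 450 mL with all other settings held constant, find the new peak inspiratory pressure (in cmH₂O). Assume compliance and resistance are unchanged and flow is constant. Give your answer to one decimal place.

PIP = Vt/C + R·V̇ + PEEP (constant-flow equation of motion).
Only the elastic term changes: ΔPIP = ΔVt / C = (450 − 545) / 37.8 = -2.513 cmH2O.
Original PIP = 545/37.8 + 19.5×0.8667 + 3 = 34.319 cmH2O; new PIP = 34.319 + (-2.513) = 31.806 cmH2O.

31.8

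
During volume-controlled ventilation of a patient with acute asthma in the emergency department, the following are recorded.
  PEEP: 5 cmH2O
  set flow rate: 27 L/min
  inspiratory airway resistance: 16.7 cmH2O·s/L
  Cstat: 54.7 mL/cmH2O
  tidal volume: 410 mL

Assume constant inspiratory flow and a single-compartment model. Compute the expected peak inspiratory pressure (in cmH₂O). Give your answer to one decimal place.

Flow: 27 L/min ÷ 60 = 0.45 L/s.
Equation of motion (constant flow): PIP = Vt/C + R·V̇ + PEEP.
PIP = 410/54.7 + 16.7×0.45 + 5 = 7.495 + 7.515 + 5 = 20.01 cmH2O.

20.0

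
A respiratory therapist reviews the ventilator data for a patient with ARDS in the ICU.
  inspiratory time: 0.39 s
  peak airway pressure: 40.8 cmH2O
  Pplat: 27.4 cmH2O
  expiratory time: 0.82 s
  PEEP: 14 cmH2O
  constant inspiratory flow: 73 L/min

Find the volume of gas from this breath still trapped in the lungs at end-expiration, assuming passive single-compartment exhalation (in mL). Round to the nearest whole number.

58

Flow: 73 L/min ÷ 60 = 1.2167 L/s.
Vt = flow × Ti = 1.2167 L/s × 0.39 s × 1000 mL/L = 474.51 mL.
R = (PIP − Pplat)/V̇ = (40.8 − 27.4) / 1.2167 = 13.4/1.2167 = 11.013 cmH2O·s/L.
C = Vt/(Pplat − PEEP) = 474.51 / (27.4 − 14) = 474.51/13.4 = 35.411 mL/cmH2O.
τ = R × C = 11.013 × 0.03541 L/cmH2O = 0.39 s.
Fraction remaining = e^(−Te/τ) = e^(−0.82/0.39) = 0.1221.
Trapped volume = 474.51 × 0.1221 = 57.938 mL.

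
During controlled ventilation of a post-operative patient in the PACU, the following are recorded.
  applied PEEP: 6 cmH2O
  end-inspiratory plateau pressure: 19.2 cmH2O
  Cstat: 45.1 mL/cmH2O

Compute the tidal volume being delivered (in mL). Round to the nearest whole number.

595

Vt = Cstat × (Pplat − PEEP) = 45.1 × (19.2 − 6) = 45.1 × 13.2 = 595.32 mL.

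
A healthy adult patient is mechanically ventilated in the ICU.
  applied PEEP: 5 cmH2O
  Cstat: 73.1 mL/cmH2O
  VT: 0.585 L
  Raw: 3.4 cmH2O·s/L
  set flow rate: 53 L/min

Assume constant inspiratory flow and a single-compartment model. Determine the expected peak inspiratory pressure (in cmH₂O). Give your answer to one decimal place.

Flow: 53 L/min ÷ 60 = 0.8833 L/s.
Equation of motion (constant flow): PIP = Vt/C + R·V̇ + PEEP.
PIP = 585/73.1 + 3.4×0.8833 + 5 = 8.003 + 3.003 + 5 = 16.006 cmH2O.

16.0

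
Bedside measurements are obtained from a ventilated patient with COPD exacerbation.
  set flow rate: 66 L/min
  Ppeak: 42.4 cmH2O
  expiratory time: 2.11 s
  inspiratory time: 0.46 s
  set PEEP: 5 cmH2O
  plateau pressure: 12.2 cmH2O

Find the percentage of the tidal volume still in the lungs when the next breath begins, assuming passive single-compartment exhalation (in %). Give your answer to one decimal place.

33.5

Flow: 66 L/min ÷ 60 = 1.1 L/s.
Vt = flow × Ti = 1.1 L/s × 0.46 s × 1000 mL/L = 506.0 mL.
R = (PIP − Pplat)/V̇ = (42.4 − 12.2) / 1.1 = 30.2/1.1 = 27.455 cmH2O·s/L.
C = Vt/(Pplat − PEEP) = 506.0 / (12.2 − 5) = 506.0/7.2 = 70.278 mL/cmH2O.
τ = R × C = 27.455 × 0.07028 L/cmH2O = 1.93 s.
Fraction remaining at end-expiration = e^(−Te/τ) = e^(−2.11/1.93) = 0.3351 → 33.51%.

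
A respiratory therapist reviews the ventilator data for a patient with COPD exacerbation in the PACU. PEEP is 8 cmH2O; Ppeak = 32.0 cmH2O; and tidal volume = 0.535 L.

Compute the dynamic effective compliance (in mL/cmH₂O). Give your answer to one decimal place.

22.3

Dynamic compliance = Vt / (PIP − PEEP) = 535 / (32.0 − 8) = 535 / 24.0 = 22.292 mL/cmH2O.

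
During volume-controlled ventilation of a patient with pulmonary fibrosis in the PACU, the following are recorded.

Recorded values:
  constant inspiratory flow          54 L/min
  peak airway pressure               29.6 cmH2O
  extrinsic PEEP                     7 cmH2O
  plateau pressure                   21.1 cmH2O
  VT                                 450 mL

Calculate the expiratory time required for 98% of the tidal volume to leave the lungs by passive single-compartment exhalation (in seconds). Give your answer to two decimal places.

1.18

Flow: 54 L/min ÷ 60 = 0.9 L/s.
R = (PIP − Pplat)/V̇ = (29.6 − 21.1) / 0.9 = 8.5/0.9 = 9.444 cmH2O·s/L.
C = Vt/(Pplat − PEEP) = 450.0 / (21.1 − 7) = 450.0/14.1 = 31.915 mL/cmH2O.
τ = R × C = 9.444 × 0.03192 L/cmH2O = 0.3015 s.
t = −τ·ln(1 − 0.98) = −0.3015·ln(0.02) = 1.179 s.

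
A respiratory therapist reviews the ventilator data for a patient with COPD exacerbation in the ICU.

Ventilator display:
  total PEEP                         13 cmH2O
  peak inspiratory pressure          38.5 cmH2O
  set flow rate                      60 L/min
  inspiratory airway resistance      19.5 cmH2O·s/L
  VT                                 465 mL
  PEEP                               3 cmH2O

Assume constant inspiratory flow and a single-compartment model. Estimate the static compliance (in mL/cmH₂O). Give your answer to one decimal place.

77.5

Flow: 60 L/min ÷ 60 = 1 L/s.
Total PEEP = 13 cmH2O (set 3 + intrinsic 10); this is the baseline alveolar pressure.
Equation of motion (constant flow): PIP = Vt/C + R·V̇ + PEEP.
Vt/C = PIP − R·V̇ − PEEP = 38.5 − 19.5×1 − 13 = 38.5 − 19.5 − 13 = 6.0 cmH2O.
C = Vt / 6.0 = 465 / 6.0 = 77.5 mL/cmH2O.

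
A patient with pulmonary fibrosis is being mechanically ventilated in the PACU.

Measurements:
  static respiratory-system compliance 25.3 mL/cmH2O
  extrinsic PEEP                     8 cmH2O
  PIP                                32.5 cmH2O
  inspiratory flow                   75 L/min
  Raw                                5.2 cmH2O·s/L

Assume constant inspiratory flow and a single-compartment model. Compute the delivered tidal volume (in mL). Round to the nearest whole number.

Flow: 75 L/min ÷ 60 = 1.25 L/s.
Equation of motion (constant flow): PIP = Vt/C + R·V̇ + PEEP.
Vt/C = PIP − R·V̇ − PEEP = 32.5 − 6.5 − 8 = 18.0 cmH2O.
Vt = C × 18.0 = 25.3 × 18.0 = 455.4 mL.

455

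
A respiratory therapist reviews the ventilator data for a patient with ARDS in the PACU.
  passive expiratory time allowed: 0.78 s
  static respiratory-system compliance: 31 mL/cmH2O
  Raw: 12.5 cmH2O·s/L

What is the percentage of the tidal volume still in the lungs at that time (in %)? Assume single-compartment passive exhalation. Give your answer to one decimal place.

13.4

τ = R × C = 12.5 × 31 mL/cmH2O = 12.5 × 0.031 L/cmH2O = 0.3875 s.
Passive exhalation: V(t)/V₀ = e^(−t/τ) = e^(−0.78/0.3875) = 0.1336.
Fraction remaining = 0.1336 → 13.36%.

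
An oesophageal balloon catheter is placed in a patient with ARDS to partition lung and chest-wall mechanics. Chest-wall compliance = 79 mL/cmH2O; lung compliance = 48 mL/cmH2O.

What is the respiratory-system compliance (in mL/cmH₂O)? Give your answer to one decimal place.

Lung and chest wall are elastances in series: 1/Crs = 1/CL + 1/Ccw.
1/Crs = 1/48 + 1/79 = 0.03349.
Crs = 29.86 mL/cmH2O.

29.9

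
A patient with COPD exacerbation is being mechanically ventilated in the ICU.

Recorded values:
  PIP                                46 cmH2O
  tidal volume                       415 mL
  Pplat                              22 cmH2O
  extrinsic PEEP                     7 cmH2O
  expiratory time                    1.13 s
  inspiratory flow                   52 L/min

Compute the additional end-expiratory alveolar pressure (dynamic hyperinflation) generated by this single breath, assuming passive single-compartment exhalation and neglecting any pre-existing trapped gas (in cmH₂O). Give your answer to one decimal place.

3.4

Flow: 52 L/min ÷ 60 = 0.8667 L/s.
R = (PIP − Pplat)/V̇ = (46 − 22) / 0.8667 = 24.0/0.8667 = 27.691 cmH2O·s/L.
C = Vt/(Pplat − PEEP) = 415.0 / (22 − 7) = 415.0/15.0 = 27.667 mL/cmH2O.
τ = R × C = 27.691 × 0.02767 L/cmH2O = 0.7662 s.
Fraction remaining = e^(−Te/τ) = e^(−1.13/0.7662) = 0.2288; trapped volume = 415.0 × 0.2288 = 94.952 mL.
Additional alveolar pressure from trapping ≈ V_trapped / C = 94.952 / 27.667 = 3.432 cmH2O.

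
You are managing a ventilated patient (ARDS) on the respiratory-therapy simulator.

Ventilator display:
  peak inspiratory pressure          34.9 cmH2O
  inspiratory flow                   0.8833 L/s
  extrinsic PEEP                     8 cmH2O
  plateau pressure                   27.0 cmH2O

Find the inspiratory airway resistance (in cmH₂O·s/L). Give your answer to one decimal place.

8.9

Raw = (PIP − Pplat) / flow = (34.9 − 27.0) / 0.8833 = 7.9 / 0.8833 = 8.944 cmH2O·s/L.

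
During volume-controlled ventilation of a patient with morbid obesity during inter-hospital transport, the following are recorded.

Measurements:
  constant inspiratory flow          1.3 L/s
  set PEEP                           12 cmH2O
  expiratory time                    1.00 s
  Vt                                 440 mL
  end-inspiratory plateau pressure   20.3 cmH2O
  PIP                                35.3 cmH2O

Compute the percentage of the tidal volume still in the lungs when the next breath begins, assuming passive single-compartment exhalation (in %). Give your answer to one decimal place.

R = (PIP − Pplat)/V̇ = (35.3 − 20.3) / 1.3 = 15.0/1.3 = 11.538 cmH2O·s/L.
C = Vt/(Pplat − PEEP) = 440.0 / (20.3 − 12) = 440.0/8.3 = 53.012 mL/cmH2O.
τ = R × C = 11.538 × 0.05301 L/cmH2O = 0.6116 s.
Fraction remaining at end-expiration = e^(−Te/τ) = e^(−1.00/0.6116) = 0.1949 → 19.49%.

19.5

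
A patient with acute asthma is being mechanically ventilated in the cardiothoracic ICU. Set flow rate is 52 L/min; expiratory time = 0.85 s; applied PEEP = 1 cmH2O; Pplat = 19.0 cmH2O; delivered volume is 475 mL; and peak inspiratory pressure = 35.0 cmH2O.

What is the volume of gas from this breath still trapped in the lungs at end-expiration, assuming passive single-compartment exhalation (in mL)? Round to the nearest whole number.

83

Flow: 52 L/min ÷ 60 = 0.8667 L/s.
R = (PIP − Pplat)/V̇ = (35.0 − 19.0) / 0.8667 = 16.0/0.8667 = 18.461 cmH2O·s/L.
C = Vt/(Pplat − PEEP) = 475.0 / (19.0 − 1) = 475.0/18.0 = 26.389 mL/cmH2O.
τ = R × C = 18.461 × 0.02639 L/cmH2O = 0.4872 s.
Fraction remaining = e^(−Te/τ) = e^(−0.85/0.4872) = 0.1747.
Trapped volume = 475.0 × 0.1747 = 82.983 mL.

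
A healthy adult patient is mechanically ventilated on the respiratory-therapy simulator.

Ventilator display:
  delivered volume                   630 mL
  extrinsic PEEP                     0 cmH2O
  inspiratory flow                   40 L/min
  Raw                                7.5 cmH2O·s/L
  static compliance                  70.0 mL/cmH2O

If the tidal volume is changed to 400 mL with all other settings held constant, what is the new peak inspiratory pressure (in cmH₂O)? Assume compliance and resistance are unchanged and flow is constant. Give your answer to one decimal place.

10.7

Flow: 40 L/min ÷ 60 = 0.6667 L/s.
PIP = Vt/C + R·V̇ + PEEP (constant-flow equation of motion).
Only the elastic term changes: ΔPIP = ΔVt / C = (400 − 630) / 70.0 = -3.286 cmH2O.
Original PIP = 630/70.0 + 7.5×0.6667 + 0 = 14.0 cmH2O; new PIP = 14.0 + (-3.286) = 10.714 cmH2O.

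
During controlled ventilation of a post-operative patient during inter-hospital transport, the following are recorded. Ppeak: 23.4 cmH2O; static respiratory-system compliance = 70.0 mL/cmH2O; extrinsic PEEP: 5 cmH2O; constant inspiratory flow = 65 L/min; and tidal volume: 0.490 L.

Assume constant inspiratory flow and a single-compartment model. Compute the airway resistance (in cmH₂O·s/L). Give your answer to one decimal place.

10.5

Flow: 65 L/min ÷ 60 = 1.0833 L/s.
Equation of motion (constant flow): PIP = Vt/C + R·V̇ + PEEP.
R·V̇ = PIP − Vt/C − PEEP = 23.4 − 490/70.0 − 5 = 23.4 − 7.0 − 5 = 11.4 cmH2O.
R = 11.4 / 1.0833 = 10.523 cmH2O·s/L.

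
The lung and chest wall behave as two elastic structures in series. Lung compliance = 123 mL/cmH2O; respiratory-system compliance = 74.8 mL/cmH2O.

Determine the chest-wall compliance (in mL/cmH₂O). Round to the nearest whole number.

191

1/Ccw = 1/Crs − 1/CL.
1/Ccw = 1/74.8 − 1/123 = 0.005239.
Ccw = 190.88 mL/cmH2O.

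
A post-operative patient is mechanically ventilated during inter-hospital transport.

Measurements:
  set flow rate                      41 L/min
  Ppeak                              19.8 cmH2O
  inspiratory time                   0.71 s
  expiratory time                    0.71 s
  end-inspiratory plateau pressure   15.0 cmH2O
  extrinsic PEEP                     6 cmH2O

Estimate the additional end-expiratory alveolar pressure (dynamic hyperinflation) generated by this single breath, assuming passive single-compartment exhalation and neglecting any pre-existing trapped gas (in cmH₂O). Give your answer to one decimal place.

Flow: 41 L/min ÷ 60 = 0.6833 L/s.
Vt = flow × Ti = 0.6833 L/s × 0.71 s × 1000 mL/L = 485.14 mL.
R = (PIP − Pplat)/V̇ = (19.8 − 15.0) / 0.6833 = 4.8/0.6833 = 7.025 cmH2O·s/L.
C = Vt/(Pplat − PEEP) = 485.14 / (15.0 − 6) = 485.14/9.0 = 53.904 mL/cmH2O.
τ = R × C = 7.025 × 0.0539 L/cmH2O = 0.3786 s.
Fraction remaining = e^(−Te/τ) = e^(−0.71/0.3786) = 0.1533; trapped volume = 485.14 × 0.1533 = 74.372 mL.
Additional alveolar pressure from trapping ≈ V_trapped / C = 74.372 / 53.904 = 1.38 cmH2O.

1.4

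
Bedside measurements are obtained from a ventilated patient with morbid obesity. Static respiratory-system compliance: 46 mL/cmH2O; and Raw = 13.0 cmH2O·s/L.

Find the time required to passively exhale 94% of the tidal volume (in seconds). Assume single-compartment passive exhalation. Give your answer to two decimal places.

1.68

τ = R × C = 13.0 × 46 mL/cmH2O = 13.0 × 0.046 L/cmH2O = 0.598 s.
Exhaled fraction f = 1 − e^(−t/τ) → t = −τ·ln(1 − f) = −0.598·ln(0.06) = 1.682 s.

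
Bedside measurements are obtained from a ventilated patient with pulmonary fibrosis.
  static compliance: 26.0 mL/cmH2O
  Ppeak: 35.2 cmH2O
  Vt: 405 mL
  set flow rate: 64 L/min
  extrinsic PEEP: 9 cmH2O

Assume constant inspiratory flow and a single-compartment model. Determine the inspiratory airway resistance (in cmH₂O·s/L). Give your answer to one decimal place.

Flow: 64 L/min ÷ 60 = 1.0667 L/s.
Equation of motion (constant flow): PIP = Vt/C + R·V̇ + PEEP.
R·V̇ = PIP − Vt/C − PEEP = 35.2 − 405/26.0 − 9 = 35.2 − 15.577 − 9 = 10.623 cmH2O.
R = 10.623 / 1.0667 = 9.959 cmH2O·s/L.

10.0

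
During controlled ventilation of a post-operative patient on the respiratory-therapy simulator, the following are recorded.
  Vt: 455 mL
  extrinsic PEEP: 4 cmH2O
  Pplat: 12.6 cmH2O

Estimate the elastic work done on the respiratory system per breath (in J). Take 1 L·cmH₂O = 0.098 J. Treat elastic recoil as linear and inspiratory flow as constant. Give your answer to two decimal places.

Elastic work ≈ ½ × (Pplat − PEEP) × Vt = 0.5 × (12.6 − 4) × 0.455 L = 0.5 × 8.6 × 0.455 = 1.957 L·cmH2O.
× 0.098 J/(L·cmH2O) → 0.1918 J.

0.19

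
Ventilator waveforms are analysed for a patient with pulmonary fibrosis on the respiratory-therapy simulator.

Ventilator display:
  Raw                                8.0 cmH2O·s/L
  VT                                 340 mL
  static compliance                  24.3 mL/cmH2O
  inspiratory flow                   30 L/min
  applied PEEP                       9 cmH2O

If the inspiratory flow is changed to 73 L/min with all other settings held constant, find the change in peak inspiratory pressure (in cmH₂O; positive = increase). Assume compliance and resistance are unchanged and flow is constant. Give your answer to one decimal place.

5.7

Flow: 30 L/min ÷ 60 = 0.5 L/s.
New flow: 73 L/min ÷ 60 = 1.2167 L/s.
PIP = Vt/C + R·V̇ + PEEP (constant-flow equation of motion).
Only the resistive term changes: ΔPIP = R × ΔV̇ = 8.0 × (1.2167 − 0.5) = 8.0 × 0.7167 = 5.734 cmH2O.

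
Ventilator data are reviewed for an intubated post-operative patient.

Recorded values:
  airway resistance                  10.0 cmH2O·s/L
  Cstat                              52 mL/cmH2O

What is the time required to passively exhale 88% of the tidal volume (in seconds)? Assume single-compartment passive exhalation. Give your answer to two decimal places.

1.10

τ = R × C = 10.0 × 52 mL/cmH2O = 10.0 × 0.052 L/cmH2O = 0.52 s.
Exhaled fraction f = 1 − e^(−t/τ) → t = −τ·ln(1 − f) = −0.52·ln(0.12) = 1.103 s.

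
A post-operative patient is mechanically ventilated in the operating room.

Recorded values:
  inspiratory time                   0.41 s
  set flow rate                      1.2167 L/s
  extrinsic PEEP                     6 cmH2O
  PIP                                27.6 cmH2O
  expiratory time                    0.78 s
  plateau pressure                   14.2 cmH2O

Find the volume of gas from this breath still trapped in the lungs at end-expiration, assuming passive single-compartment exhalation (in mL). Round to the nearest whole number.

Vt = flow × Ti = 1.2167 L/s × 0.41 s × 1000 mL/L = 498.85 mL.
R = (PIP − Pplat)/V̇ = (27.6 − 14.2) / 1.2167 = 13.4/1.2167 = 11.013 cmH2O·s/L.
C = Vt/(Pplat − PEEP) = 498.85 / (14.2 − 6) = 498.85/8.2 = 60.835 mL/cmH2O.
τ = R × C = 11.013 × 0.06084 L/cmH2O = 0.67 s.
Fraction remaining = e^(−Te/τ) = e^(−0.78/0.67) = 0.3122.
Trapped volume = 498.85 × 0.3122 = 155.74 mL.

156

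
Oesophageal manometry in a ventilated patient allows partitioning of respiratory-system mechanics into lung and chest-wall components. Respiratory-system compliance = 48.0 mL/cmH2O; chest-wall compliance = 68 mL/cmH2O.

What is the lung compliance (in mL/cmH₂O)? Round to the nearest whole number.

1/CL = 1/Crs − 1/Ccw.
1/CL = 1/48.0 − 1/68 = 0.006127.
CL = 163.21 mL/cmH2O.

163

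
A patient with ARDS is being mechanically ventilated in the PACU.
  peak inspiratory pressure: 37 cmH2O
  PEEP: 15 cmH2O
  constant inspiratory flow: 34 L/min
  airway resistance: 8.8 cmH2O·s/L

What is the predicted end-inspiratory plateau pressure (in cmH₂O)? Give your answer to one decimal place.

Flow: 34 L/min ÷ 60 = 0.5667 L/s.
Pplat = PIP − Raw × flow = 37 − 8.8 × 0.5667 = 37 − 4.987 = 32.013 cmH2O.

32.0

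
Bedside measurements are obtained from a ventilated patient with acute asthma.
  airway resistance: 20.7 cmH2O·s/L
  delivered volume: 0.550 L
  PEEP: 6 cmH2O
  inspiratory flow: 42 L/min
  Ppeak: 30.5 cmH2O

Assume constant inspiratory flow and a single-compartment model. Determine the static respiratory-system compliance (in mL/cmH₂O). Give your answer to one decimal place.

Flow: 42 L/min ÷ 60 = 0.7 L/s.
Equation of motion (constant flow): PIP = Vt/C + R·V̇ + PEEP.
Vt/C = PIP − R·V̇ − PEEP = 30.5 − 20.7×0.7 − 6 = 30.5 − 14.49 − 6 = 10.01 cmH2O.
C = Vt / 10.01 = 550 / 10.01 = 54.945 mL/cmH2O.

54.9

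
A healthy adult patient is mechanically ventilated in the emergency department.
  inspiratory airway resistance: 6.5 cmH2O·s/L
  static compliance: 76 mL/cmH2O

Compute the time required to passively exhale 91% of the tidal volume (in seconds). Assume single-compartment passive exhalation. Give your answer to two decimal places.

τ = R × C = 6.5 × 76 mL/cmH2O = 6.5 × 0.076 L/cmH2O = 0.494 s.
Exhaled fraction f = 1 − e^(−t/τ) → t = −τ·ln(1 − f) = −0.494·ln(0.09) = 1.19 s.

1.19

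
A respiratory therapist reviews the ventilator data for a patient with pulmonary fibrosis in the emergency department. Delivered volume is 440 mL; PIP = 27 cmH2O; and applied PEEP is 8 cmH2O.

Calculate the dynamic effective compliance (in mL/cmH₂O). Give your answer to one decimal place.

Dynamic compliance = Vt / (PIP − PEEP) = 440 / (27 − 8) = 440 / 19.0 = 23.158 mL/cmH2O.

23.2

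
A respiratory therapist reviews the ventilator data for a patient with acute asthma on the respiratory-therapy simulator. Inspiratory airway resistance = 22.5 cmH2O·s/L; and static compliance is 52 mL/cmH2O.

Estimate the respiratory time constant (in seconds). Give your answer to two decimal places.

τ = R × C = 22.5 × 52 mL/cmH2O = 22.5 × 0.052 L/cmH2O = 1.17 s.

1.17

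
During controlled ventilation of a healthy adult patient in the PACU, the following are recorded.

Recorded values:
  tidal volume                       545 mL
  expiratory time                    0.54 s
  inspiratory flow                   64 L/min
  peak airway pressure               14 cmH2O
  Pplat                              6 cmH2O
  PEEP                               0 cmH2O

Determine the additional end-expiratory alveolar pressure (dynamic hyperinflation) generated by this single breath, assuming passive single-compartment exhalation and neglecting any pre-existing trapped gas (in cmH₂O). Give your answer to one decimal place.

2.7

Flow: 64 L/min ÷ 60 = 1.0667 L/s.
R = (PIP − Pplat)/V̇ = (14 − 6) / 1.0667 = 8.0/1.0667 = 7.5 cmH2O·s/L.
C = Vt/(Pplat − PEEP) = 545.0 / (6 − 0) = 545.0/6.0 = 90.833 mL/cmH2O.
τ = R × C = 7.5 × 0.09083 L/cmH2O = 0.6812 s.
Fraction remaining = e^(−Te/τ) = e^(−0.54/0.6812) = 0.4526; trapped volume = 545.0 × 0.4526 = 246.67 mL.
Additional alveolar pressure from trapping ≈ V_trapped / C = 246.67 / 90.833 = 2.716 cmH2O.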